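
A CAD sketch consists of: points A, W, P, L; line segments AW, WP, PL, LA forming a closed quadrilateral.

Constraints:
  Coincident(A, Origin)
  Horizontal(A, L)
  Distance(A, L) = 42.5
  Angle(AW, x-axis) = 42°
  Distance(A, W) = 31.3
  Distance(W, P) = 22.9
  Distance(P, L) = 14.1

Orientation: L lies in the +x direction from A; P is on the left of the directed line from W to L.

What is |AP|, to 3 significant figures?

47.1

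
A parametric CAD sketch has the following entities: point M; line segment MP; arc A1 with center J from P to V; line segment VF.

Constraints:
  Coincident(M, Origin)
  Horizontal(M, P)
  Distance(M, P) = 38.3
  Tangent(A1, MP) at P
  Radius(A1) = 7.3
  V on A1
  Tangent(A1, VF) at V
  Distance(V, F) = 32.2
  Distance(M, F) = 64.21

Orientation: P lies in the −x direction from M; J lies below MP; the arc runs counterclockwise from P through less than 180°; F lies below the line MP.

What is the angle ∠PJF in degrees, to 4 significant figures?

154.8°

M is at the origin; M and P share the same y with |MP| = 38.3 and P on the −x side, so P = (-38.30, 0.000). Tangency of A1 to MP means the radius JP is perpendicular to MP, so J = P + (0, -7.3) = (-38.30, -7.300). Since JV ⟂ VF (tangency), |JF| = √(7.3² + 32.2²) = 33.02 regardless of where V sits on A1. So F lies on both circle(M, 64.21) and circle(J, 33.02); the below-MP intersection is F = (-52.35, -37.18). V is the foot of the tangent from F: V = (-45.43, -5.731).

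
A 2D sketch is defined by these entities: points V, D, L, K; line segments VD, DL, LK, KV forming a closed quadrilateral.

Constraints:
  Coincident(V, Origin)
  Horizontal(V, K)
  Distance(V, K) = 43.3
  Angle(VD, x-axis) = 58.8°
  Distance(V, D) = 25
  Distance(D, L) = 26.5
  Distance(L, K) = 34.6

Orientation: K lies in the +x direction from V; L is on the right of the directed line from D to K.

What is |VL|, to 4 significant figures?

10.25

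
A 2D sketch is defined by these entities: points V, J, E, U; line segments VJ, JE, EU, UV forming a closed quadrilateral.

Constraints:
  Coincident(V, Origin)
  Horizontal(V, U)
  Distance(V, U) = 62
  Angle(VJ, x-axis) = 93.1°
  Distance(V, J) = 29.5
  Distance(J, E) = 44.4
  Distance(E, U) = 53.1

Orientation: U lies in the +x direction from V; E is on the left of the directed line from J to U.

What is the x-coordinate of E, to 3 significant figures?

38.8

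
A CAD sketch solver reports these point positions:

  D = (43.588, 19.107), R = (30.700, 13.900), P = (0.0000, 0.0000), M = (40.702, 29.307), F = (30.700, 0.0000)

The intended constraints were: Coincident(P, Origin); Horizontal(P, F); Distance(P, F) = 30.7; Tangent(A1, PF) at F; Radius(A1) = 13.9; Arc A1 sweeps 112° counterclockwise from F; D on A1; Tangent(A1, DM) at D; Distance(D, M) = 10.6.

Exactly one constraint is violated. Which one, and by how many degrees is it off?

Tangent(A1, DM) at D — off by 6.20°.

P = (0.00, 0.00) ✓; P.y = 0.00, F.y = 0.00 ✓; |PF| = 30.70 ✓; ∠(RF, FP) = 90.00° ✓; |RF| = 13.90 ✓; bearing(R→D) − bearing(R→F) = 112.0° ✓; |RD| = 13.90 ✓; ∠(RD, DM) = 96.20° ✗; |DM| = 10.60 ✓.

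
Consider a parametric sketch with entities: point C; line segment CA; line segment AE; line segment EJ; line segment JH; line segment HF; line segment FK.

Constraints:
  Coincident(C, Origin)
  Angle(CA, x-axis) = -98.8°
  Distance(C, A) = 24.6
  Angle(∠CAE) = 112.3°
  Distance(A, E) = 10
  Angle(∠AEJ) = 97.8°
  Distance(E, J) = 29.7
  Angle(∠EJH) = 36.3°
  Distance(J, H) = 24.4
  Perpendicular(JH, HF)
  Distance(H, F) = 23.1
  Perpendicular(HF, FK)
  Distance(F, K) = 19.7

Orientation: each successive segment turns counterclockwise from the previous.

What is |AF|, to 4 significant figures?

14.26

∠EJH = 36.3° gives JH at -165.2° from the x-axis; with |JH| = 24.4, H = (-0.1408, -12.59). JH ⟂ HF, so HF runs at -75.20°; with |HF| = 23.1, F = (5.760, -34.93). Then |AF| = |F − A| = 14.26.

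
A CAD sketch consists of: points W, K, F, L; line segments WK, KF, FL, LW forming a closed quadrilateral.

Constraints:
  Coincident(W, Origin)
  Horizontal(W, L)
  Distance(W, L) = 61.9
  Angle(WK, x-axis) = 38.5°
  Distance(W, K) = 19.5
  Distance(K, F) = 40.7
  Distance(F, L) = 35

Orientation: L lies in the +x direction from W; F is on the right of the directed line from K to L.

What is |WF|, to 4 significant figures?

42.45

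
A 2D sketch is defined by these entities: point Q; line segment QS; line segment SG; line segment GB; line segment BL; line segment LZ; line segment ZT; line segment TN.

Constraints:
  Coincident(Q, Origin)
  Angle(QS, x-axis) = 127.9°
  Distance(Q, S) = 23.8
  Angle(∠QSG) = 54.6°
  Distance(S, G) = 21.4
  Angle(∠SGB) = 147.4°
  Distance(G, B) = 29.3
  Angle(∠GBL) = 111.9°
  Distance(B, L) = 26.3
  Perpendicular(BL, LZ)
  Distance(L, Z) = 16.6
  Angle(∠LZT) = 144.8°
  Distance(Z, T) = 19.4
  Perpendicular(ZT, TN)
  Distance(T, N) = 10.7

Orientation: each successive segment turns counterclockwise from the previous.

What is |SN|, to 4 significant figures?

25.66

∠LZT = 144.8° gives ZT at 119.2° from the x-axis; with |ZT| = 19.4, T = (5.684, 0.7984). ZT ⟂ TN, so TN runs at -150.8°; with |TN| = 10.7, N = (-3.656, -4.422). Then |SN| = |N − S| = 25.66.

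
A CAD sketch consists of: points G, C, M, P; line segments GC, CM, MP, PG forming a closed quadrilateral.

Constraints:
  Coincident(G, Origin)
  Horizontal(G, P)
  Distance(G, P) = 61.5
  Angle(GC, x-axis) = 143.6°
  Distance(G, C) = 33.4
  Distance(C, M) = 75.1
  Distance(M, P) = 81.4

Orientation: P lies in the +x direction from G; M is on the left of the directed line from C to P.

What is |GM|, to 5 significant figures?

77.671

G is at the origin; G and P share the same y with |GP| = 61.5 and P in +x, so P = (61.5, 0). GC runs at 143.6° with |GC| = 33.4, so C = (-26.883, 19.820). M is determined by |CM| = 75.1 and |MP| = 81.4 together: it lies at the intersection of circle(C, 75.1) and circle(P, 81.4). With |CP| = 90.579, the foot of the radical line on CP is 39.847 from C and the perpendicular offset is √(75.1² − 39.847²) = 63.657. Taking the left-of-CP solution: M = (25.927, 73.216).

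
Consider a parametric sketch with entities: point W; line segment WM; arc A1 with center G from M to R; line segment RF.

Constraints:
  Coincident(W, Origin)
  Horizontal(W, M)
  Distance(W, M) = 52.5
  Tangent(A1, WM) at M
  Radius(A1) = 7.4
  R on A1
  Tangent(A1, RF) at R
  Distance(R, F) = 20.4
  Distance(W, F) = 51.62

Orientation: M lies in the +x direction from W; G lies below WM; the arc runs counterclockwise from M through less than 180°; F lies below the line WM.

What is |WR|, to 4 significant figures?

45.64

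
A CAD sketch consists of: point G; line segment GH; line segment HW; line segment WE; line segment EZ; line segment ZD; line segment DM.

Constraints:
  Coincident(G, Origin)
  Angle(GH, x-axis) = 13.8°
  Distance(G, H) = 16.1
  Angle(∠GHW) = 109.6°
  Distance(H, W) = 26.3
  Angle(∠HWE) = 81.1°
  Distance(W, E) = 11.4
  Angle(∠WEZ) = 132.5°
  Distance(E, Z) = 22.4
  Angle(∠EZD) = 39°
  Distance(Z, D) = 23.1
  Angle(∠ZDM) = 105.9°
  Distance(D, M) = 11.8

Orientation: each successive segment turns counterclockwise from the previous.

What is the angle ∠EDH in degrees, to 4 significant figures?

147.8°

G is at the origin; GH runs at 13.8° with length 16.1, so H = (15.64, 3.840). ∠GHW = 109.6° gives HW at 84.20° from the x-axis; with |HW| = 26.3, W = (18.29, 30.01). ∠HWE = 81.1° gives WE at -176.9° from the x-axis; with |WE| = 11.4, E = (6.910, 29.39). ∠WEZ = 132.5° gives EZ at -129.4° from the x-axis; with |EZ| = 22.4, Z = (-7.308, 12.08). ∠EZD = 39.0° gives ZD at 11.60° from the x-axis; with |ZD| = 23.1, D = (15.32, 16.72). Then cos ∠EDH = DE·DH / (|DE||DH|), giving 147.8°.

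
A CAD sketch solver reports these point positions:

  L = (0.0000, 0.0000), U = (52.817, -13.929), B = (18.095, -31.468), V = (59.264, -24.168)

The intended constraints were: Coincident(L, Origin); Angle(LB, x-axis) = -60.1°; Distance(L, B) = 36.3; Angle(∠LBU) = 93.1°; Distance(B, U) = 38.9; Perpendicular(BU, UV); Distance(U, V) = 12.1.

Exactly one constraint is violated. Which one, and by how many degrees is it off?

Perpendicular(BU, UV) — off by 5.40°.

L = (0.00, 0.00) ✓; LB at -60.10° ✓; |LB| = 36.30 ✓; ∠LBU = 93.10° ✓; |BU| = 38.90 ✓; ∠(BU, UV) = 84.60° ✗; |UV| = 12.10 ✓.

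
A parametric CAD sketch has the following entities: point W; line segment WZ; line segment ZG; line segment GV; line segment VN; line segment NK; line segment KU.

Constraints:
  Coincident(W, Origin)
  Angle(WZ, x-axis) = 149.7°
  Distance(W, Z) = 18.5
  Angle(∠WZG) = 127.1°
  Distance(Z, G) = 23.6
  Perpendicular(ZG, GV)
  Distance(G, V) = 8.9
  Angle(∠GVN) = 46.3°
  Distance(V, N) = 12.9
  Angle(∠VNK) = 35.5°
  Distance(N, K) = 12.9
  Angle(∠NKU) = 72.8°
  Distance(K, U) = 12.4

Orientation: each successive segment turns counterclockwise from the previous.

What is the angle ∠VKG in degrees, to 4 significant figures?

92.02°

W is at the origin; WZ runs at 149.7° with length 18.5, so Z = (-15.97, 9.334). ∠WZG = 127.1° gives ZG at -157.4° from the x-axis; with |ZG| = 23.6, G = (-37.76, 0.2644). ZG is perpendicular to GV, so GV runs at -67.40°; with |GV| = 8.9, V = (-34.34, -7.952). ∠GVN = 46.3° gives VN at 66.30° from the x-axis; with |VN| = 12.9, N = (-29.16, 3.860). ∠VNK = 35.5° gives NK at -149.2° from the x-axis; with |NK| = 12.9, K = (-40.24, -2.745). Then cos ∠VKG = KV·KG / (|KV||KG|), giving 92.02°.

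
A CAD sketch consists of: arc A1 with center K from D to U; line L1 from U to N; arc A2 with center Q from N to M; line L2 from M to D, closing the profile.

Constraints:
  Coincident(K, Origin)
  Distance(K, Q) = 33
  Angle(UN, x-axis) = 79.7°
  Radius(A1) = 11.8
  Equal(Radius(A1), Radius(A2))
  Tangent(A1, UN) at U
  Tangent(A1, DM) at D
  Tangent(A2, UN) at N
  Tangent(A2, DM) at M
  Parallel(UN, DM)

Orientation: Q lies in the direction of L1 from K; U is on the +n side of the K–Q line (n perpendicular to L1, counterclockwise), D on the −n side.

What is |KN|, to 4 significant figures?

35.05

Tangency of A1 to both parallel lines with radius 11.8 puts U and D at K ± 11.8·n: U = (-11.61, 2.110), D = (11.61, -2.110). Equal radii place N and M the same way about Q: N = Q + 11.8·n = (-5.709, 34.58), M = Q − 11.8·n = (17.51, 30.36). Then |KN| = |N − K| = 35.05.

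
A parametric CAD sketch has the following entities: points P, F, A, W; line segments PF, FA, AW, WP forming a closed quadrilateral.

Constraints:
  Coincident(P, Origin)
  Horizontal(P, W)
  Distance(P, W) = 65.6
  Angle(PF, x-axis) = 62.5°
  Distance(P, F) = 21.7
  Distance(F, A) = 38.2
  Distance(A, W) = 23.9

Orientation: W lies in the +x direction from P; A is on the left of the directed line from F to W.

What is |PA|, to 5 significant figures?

50.786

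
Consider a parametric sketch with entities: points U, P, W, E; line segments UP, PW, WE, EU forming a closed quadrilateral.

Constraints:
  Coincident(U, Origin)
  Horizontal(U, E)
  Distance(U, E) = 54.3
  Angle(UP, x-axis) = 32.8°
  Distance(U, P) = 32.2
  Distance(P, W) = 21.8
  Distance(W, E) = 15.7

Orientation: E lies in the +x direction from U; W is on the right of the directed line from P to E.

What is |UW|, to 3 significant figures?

38.6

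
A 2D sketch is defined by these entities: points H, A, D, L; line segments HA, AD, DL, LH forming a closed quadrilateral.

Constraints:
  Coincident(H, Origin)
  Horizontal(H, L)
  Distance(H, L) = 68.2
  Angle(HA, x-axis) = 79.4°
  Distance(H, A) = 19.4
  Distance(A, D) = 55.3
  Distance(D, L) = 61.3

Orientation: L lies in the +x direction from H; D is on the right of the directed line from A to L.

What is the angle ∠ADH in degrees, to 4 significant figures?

12.34°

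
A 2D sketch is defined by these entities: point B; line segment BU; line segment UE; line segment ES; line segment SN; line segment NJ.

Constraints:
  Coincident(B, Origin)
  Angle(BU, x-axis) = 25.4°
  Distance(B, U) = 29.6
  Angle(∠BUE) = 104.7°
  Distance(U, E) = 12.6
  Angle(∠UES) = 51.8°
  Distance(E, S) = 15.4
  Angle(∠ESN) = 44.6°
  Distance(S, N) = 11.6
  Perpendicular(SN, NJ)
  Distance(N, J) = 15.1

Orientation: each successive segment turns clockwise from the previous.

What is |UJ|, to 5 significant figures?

16.826

B is at the origin; BU runs at 25.4° with length 29.6, so U = (26.739, 12.696). ∠BUE = 104.7° gives UE at -49.900° from the x-axis; with |UE| = 12.6, E = (34.855, 3.0585). ∠UES = 51.8° gives ES at -178.10° from the x-axis; with |ES| = 15.4, S = (19.463, 2.5479). ∠ESN = 44.6° gives SN at 46.500° from the x-axis; with |SN| = 11.6, N = (27.448, 10.962). SN ⟂ NJ, so NJ runs at -43.500°; with |NJ| = 15.1, J = (38.401, 0.56807). Then |UJ| = |J − U| = 16.826.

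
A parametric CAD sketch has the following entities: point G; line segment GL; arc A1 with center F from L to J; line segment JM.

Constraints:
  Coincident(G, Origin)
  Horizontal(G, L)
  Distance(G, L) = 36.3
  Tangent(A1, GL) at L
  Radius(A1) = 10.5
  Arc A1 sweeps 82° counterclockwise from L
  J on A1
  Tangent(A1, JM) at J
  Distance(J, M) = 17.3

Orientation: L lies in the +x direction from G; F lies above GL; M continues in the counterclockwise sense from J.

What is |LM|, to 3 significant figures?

29.1

G is at the origin; GL is horizontal with |GL| = 36.3 and L on the +x side, so L = (36.3, 0.00). A1 meets GL tangentially, so FL is at right angles to GL, so F = L + (0, 10.5) = (36.3, 10.5). On A1, L sits at bearing -90° from F; an 82° counterclockwise sweep puts J at bearing -8°, so J = F + 10.5·(cos -8°, sin -8°) = (46.7, 9.04). Since A1 is tangent to JM there, FJ ⟂ JM, so JM runs along (−sin -8°, cos -8°); with |JM| = 17.3, M = (49.1, 26.2). Then |LM| = |M − L| = 29.1.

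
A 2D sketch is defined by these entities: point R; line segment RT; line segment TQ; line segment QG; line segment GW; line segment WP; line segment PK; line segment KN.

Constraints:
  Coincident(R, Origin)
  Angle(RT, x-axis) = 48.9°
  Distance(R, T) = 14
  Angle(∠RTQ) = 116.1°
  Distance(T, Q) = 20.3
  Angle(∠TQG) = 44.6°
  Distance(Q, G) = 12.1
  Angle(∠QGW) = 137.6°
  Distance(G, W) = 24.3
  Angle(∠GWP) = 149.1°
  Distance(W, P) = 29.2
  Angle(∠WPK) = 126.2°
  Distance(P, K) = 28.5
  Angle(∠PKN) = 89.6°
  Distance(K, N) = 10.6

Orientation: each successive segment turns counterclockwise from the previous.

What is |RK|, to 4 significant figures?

57.82

∠GWP = 149.1° gives WP at -38.50° from the x-axis; with |WP| = 29.2, P = (28.25, -22.89). ∠WPK = 126.2° gives PK at 15.30° from the x-axis; with |PK| = 28.5, K = (55.73, -15.37). Then |RK| = |K − R| = 57.82.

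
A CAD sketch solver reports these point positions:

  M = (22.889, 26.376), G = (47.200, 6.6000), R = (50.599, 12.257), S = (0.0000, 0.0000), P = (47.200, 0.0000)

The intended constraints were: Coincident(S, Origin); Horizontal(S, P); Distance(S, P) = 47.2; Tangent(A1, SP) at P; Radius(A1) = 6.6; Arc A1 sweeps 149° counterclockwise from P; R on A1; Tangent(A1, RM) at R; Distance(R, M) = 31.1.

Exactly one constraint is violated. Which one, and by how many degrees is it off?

Tangent(A1, RM) at R — off by 4.00°.

S = (0.00, 0.00) ✓; S.y = 0.00, P.y = 0.00 ✓; |SP| = 47.20 ✓; ∠(GP, PS) = 90.00° ✓; |GP| = 6.600 ✓; bearing(G→R) − bearing(G→P) = 149.0° ✓; |GR| = 6.600 ✓; ∠(GR, RM) = 86.00° ✗; |RM| = 31.10 ✓.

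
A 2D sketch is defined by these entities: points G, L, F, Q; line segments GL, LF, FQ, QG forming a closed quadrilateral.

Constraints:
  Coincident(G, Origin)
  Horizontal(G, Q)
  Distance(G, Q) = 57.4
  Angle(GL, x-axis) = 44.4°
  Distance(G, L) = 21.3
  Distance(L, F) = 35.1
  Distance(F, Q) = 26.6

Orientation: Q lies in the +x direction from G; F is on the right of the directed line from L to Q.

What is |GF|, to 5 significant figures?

37.655

Checks: |LF| = 35.10 ✓; |FQ| = 26.60 ✓.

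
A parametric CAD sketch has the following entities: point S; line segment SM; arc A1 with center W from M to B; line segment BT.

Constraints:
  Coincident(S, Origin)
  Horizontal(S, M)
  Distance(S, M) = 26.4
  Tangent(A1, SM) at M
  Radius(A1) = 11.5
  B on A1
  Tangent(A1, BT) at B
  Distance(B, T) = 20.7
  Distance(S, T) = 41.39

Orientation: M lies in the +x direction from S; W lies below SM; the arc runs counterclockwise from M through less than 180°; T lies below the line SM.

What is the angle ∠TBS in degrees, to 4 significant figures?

153.8°

Checks: ∠(WM, MS) = 90.00° ✓; |WB| = 11.50 ✓; ∠(WB, BT) = 90.00° ✓; |BT| = 20.70 ✓; |ST| = 41.39 ✓.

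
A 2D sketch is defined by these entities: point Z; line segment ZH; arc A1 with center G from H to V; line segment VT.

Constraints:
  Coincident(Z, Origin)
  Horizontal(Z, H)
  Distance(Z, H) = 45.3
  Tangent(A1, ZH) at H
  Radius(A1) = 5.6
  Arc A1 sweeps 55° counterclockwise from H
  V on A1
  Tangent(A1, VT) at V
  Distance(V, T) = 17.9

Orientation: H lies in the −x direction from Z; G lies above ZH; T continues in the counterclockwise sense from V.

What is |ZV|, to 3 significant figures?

40.8

Tangency of A1 to ZH means the radius GH is perpendicular to ZH, so G = H + (0, 5.6) = (-45.3, 5.60). On A1, H sits at bearing -90° from G; a 55° counterclockwise sweep puts V at bearing -35°, so V = G + 5.6·(cos -35°, sin -35°) = (-40.7, 2.39). Then |ZV| = |V − Z| = 40.8.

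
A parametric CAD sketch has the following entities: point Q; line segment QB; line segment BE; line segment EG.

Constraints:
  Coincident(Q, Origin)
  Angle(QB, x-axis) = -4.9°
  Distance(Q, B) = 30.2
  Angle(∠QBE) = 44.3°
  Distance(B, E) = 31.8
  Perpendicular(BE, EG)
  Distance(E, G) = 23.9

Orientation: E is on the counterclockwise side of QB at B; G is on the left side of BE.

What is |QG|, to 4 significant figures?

10.57

Q is at the origin; QB runs at -4.9° with length 30.2, so B = 30.2·(cos -4.9°, sin -4.9°) = (30.09, -2.580). ∠QBE = 44.3°, so BE runs at -4.9° + (180° − 44.3°) = 130.8° from the x-axis; with |BE| = 31.8, E = B + 31.8·(cos 130.8°, sin 130.8°) = (9.311, 21.49). The perpendicularity gives EG at right angles to BE; with |EG| = 23.9 on the left of BE, G = E + 23.9·(-0.7570, -0.6534) = (-8.781, 5.876). Then |QG| = |G − Q| = 10.57.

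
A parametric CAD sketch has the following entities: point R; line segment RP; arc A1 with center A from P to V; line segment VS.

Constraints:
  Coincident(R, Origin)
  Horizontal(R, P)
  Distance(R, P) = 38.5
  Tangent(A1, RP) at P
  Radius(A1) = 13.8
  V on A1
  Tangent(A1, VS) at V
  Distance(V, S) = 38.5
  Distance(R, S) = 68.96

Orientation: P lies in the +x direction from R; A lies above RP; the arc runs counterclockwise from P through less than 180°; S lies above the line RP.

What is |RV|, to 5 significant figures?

54.656

R is at the origin; RP is horizontal with |RP| = 38.5 and P on the +x side, so P = (38.500, 0.0000). A1 meets RP tangentially, so AP is at right angles to RP, so A = P + (0, 13.8) = (38.500, 13.800). Since AV ⟂ VS (tangency), |AS| = √(13.8² + 38.5²) = 40.899 regardless of where V sits on A1. So S lies on both circle(R, 68.96) and circle(A, 40.899); the above-RP intersection is S = (42.214, 54.530). V is the foot of the tangent from S: V = (51.860, 17.258).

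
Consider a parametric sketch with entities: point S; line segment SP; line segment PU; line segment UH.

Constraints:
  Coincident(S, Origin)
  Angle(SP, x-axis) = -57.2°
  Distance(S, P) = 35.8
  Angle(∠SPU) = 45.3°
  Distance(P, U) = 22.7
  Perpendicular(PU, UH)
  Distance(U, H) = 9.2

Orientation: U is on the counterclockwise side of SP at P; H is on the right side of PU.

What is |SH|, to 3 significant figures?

34.7

S is at the origin; SP runs at -57.2° with length 35.8, so P = 35.8·(cos -57.2°, sin -57.2°) = (19.4, -30.1). ∠SPU = 45.3°, so PU runs at -57.2° + (180° − 45.3°) = 77.5° from the x-axis; with |PU| = 22.7, U = P + 22.7·(cos 77.5°, sin 77.5°) = (24.3, -7.93). PU ⟂ UH; with |UH| = 9.2 on the right of PU, H = U + 9.2·(0.976, -0.216) = (33.3, -9.92). Then |SH| = |H − S| = 34.7.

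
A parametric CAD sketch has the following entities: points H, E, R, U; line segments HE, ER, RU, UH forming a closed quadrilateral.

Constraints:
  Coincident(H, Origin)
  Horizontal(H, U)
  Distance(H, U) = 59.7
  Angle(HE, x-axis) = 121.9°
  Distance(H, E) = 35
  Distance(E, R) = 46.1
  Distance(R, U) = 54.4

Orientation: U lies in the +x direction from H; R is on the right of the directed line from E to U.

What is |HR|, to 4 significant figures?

11.10

H is at the origin; H and U share the same y with |HU| = 59.7 and U in +x, so U = (59.7, 0). HE runs at 121.9° with |HE| = 35.0, so E = (-18.50, 29.71). R is determined by |ER| = 46.1 and |RU| = 54.4 together: it lies at the intersection of circle(E, 46.1) and circle(U, 54.4). With |EU| = 83.65, the foot of the radical line on EU is 36.84 from E and the perpendicular offset is √(46.1² − 36.84²) = 27.71. Taking the right-of-EU solution: R = (6.097, -9.279).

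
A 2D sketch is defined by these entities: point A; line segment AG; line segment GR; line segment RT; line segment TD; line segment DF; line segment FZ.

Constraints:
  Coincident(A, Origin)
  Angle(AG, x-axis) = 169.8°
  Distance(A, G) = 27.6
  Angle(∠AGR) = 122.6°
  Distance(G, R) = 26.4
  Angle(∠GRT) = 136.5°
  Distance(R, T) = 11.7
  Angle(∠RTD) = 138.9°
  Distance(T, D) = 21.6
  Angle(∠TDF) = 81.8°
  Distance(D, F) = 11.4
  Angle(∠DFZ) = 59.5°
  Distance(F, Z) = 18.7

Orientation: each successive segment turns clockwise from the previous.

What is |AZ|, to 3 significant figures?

51.6

A is at the origin; AG runs at 169.8° with length 27.6, so G = (-27.2, 4.89). ∠AGR = 122.6° gives GR at 112° from the x-axis; with |GR| = 26.4, R = (-37.2, 29.3). ∠GRT = 136.5° gives RT at 68.9° from the x-axis; with |RT| = 11.7, T = (-33.0, 40.2). ∠RTD = 138.9° gives TD at 27.8° from the x-axis; with |TD| = 21.6, D = (-13.9, 50.3). ∠TDF = 81.8° gives DF at -70.4° from the x-axis; with |DF| = 11.4, F = (-10.1, 39.5). ∠DFZ = 59.5° gives FZ at 169° from the x-axis; with |FZ| = 18.7, Z = (-28.4, 43.1). Then |AZ| = |Z − A| = 51.6.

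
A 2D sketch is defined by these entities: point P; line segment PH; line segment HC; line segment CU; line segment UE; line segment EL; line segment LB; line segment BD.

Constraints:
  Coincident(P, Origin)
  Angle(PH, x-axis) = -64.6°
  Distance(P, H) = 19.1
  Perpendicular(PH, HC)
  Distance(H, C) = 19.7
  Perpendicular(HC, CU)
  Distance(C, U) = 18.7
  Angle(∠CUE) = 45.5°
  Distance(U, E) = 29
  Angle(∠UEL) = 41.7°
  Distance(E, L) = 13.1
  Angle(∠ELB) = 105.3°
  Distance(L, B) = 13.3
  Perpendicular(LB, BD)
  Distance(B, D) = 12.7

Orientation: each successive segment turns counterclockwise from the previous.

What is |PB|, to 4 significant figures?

16.58

P is at the origin; PH runs at -64.6° with length 19.1, so H = (8.193, -17.25). The perpendicularity gives HC at right angles to PH, so HC runs at 25.40°; with |HC| = 19.7, C = (25.99, -8.804). HC ⟂ CU, so CU runs at 115.4°; with |CU| = 18.7, U = (17.97, 8.089). ∠CUE = 45.5° gives UE at -110.1° from the x-axis; with |UE| = 29.0, E = (8.001, -19.15). ∠UEL = 41.7° gives EL at 28.20° from the x-axis; with |EL| = 13.1, L = (19.55, -12.95). ∠ELB = 105.3° gives LB at 102.9° from the x-axis; with |LB| = 13.3, B = (16.58, 0.009694). Then |PB| = |B − P| = 16.58.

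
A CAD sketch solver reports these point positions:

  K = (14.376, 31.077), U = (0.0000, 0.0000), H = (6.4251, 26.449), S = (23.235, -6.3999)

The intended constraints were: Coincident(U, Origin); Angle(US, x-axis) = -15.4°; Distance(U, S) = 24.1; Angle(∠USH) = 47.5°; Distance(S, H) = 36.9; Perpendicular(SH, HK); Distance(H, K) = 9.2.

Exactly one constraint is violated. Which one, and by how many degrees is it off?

Perpendicular(SH, HK) — off by 3.10°.

U = (0.00, 0.00) ✓; US at -15.40° ✓; |US| = 24.10 ✓; ∠USH = 47.50° ✓; |SH| = 36.90 ✓; ∠(SH, HK) = 86.90° ✗; |HK| = 9.200 ✓.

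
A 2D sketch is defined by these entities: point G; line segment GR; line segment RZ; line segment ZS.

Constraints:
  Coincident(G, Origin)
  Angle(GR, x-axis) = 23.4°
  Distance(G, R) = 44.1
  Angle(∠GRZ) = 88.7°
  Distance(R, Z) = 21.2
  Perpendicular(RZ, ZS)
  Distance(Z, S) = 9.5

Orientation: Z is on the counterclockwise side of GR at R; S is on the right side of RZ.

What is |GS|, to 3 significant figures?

57.3

∠GRZ = 88.7°, so RZ runs at 23.4° + (180° − 88.7°) = 115° from the x-axis; with |RZ| = 21.2, Z = R + 21.2·(cos 115°, sin 115°) = (31.6, 36.8). The perpendicularity gives ZS at right angles to RZ; with |ZS| = 9.5 on the right of RZ, S = Z + 9.5·(0.909, 0.418) = (40.2, 40.7). Then |GS| = |S − G| = 57.3.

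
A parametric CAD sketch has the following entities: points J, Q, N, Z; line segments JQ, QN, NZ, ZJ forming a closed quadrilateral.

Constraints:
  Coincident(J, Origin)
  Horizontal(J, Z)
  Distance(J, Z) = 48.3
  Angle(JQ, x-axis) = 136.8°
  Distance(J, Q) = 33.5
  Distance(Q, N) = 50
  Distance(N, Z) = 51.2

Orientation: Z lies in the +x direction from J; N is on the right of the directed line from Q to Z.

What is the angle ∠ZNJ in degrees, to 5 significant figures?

70.345°

Checks: |QN| = 50.00 ✓; |NZ| = 51.20 ✓.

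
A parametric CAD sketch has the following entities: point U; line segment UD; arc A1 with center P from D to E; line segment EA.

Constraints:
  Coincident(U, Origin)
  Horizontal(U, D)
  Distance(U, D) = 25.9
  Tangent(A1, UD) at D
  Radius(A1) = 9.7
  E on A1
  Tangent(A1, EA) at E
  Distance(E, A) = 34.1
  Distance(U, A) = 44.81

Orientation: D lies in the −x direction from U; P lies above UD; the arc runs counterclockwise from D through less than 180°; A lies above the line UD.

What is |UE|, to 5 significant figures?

18.490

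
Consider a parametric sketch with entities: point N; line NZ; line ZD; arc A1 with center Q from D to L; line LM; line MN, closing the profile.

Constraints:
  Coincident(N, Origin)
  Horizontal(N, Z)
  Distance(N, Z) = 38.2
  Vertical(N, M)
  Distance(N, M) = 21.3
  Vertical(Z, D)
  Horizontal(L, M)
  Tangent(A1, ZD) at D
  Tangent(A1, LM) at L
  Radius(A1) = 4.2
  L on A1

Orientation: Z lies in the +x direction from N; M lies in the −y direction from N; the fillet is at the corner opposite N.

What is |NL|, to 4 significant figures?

40.12

The virtual corner opposite N is at (38.20, -21.30). The tangent condition forces QD to be normal to ZD and tangency of A1 to LM means the radius QL is perpendicular to LM, with radius 4.2, so the center Q sits 4.2 in from both sides at Q = (34.00, -17.10). That places the tangent points at D = (38.20, -17.10) on ZD and L = (34.00, -21.30) on LM. Then |NL| = |L − N| = 40.12.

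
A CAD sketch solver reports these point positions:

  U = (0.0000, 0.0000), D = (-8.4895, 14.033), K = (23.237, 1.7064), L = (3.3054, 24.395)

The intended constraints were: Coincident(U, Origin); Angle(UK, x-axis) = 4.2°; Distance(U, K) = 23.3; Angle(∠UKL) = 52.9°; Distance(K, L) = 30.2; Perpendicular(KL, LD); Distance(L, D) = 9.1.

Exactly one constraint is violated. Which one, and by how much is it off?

Distance(L, D) = 9.1 — off by 6.60.

U = (0.00, 0.00) ✓; UK at 4.200° ✓; |UK| = 23.30 ✓; ∠UKL = 52.90° ✓; |KL| = 30.20 ✓; ∠(KL, LD) = 90.00° ✓; |LD| = 15.70 ✗.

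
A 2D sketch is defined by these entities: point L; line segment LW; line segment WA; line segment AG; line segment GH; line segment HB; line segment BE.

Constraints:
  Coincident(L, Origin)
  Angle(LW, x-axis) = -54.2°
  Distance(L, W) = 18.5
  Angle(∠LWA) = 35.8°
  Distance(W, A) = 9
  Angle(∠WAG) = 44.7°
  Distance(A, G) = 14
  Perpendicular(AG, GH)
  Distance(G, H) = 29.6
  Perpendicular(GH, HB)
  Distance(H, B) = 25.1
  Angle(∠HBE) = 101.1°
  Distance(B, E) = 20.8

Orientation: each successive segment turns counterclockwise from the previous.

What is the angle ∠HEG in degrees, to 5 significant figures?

52.564°

L is at the origin; LW runs at -54.2° with length 18.5, so W = (10.822, -15.005). ∠LWA = 35.8° gives WA at 90.000° from the x-axis; with |WA| = 9.0, A = (10.822, -6.0047). ∠WAG = 44.7° gives AG at -134.70° from the x-axis; with |AG| = 14.0, G = (0.97419, -15.956). The perpendicularity gives GH at right angles to AG, so GH runs at -44.700°; with |GH| = 29.6, H = (22.014, -36.776). The perpendicularity gives HB at right angles to GH, so HB runs at 45.300°; with |HB| = 25.1, B = (39.669, -18.935). ∠HBE = 101.1° gives BE at 124.20° from the x-axis; with |BE| = 20.8, E = (27.978, -1.7320). Then cos ∠HEG = EH·EG / (|EH||EG|), giving 52.564°.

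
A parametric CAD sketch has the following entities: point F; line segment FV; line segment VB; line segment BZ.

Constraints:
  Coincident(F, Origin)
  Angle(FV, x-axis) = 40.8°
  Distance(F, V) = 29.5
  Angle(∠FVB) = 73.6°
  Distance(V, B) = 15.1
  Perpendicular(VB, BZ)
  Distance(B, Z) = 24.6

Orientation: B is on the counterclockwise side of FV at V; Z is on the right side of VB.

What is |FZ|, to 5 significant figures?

53.331

F is at the origin; FV runs at 40.8° with length 29.5, so V = 29.5·(cos 40.8°, sin 40.8°) = (22.331, 19.276). ∠FVB = 73.6°, so VB runs at 40.8° + (180° − 73.6°) = 147.20° from the x-axis; with |VB| = 15.1, B = V + 15.1·(cos 147.20°, sin 147.20°) = (9.6388, 27.456). VB ⟂ BZ; with |BZ| = 24.6 on the right of VB, Z = B + 24.6·(0.54171, 0.84057) = (22.965, 48.134). Then |FZ| = |Z − F| = 53.331.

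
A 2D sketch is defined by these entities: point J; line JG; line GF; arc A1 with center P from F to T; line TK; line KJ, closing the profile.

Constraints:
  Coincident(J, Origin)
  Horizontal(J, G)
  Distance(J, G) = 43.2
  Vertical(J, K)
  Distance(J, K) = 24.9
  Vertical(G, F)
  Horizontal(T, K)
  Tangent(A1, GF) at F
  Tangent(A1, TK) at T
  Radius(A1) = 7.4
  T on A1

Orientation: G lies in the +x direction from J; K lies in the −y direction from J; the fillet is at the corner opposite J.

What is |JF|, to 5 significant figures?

46.610

The virtual corner opposite J is at (43.200, -24.900). Since A1 is tangent to GF there, PF ⟂ GF and tangency of A1 to TK means the radius PT is perpendicular to TK, with radius 7.4, so the center P sits 7.4 in from both sides at P = (35.800, -17.500). That places the tangent points at F = (43.200, -17.500) on GF and T = (35.800, -24.900) on TK. Then |JF| = |F − J| = 46.610.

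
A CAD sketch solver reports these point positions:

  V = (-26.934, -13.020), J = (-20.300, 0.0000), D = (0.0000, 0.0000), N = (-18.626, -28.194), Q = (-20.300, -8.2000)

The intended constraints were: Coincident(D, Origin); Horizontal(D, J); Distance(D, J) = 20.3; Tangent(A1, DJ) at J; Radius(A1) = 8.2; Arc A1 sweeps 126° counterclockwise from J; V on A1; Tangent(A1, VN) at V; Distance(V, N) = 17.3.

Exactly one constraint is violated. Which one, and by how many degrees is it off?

Tangent(A1, VN) at V — off by 7.30°.

D = (0.00, 0.00) ✓; D.y = 0.00, J.y = 0.00 ✓; |DJ| = 20.30 ✓; ∠(QJ, JD) = 90.00° ✓; |QJ| = 8.200 ✓; bearing(Q→V) − bearing(Q→J) = 126.0° ✓; |QV| = 8.200 ✓; ∠(QV, VN) = 97.30° ✗; |VN| = 17.30 ✓.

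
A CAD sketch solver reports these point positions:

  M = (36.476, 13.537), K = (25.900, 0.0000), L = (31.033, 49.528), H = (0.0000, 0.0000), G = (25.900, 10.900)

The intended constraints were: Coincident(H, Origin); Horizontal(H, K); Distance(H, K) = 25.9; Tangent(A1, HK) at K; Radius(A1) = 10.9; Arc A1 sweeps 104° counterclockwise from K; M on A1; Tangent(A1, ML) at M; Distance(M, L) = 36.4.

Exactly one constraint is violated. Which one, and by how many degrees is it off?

Tangent(A1, ML) at M — off by 5.40°.

H = (0.00, 0.00) ✓; H.y = 0.00, K.y = 0.00 ✓; |HK| = 25.90 ✓; ∠(GK, KH) = 90.00° ✓; |GK| = 10.90 ✓; bearing(G→M) − bearing(G→K) = 104.0° ✓; |GM| = 10.90 ✓; ∠(GM, ML) = 95.40° ✗; |ML| = 36.40 ✓.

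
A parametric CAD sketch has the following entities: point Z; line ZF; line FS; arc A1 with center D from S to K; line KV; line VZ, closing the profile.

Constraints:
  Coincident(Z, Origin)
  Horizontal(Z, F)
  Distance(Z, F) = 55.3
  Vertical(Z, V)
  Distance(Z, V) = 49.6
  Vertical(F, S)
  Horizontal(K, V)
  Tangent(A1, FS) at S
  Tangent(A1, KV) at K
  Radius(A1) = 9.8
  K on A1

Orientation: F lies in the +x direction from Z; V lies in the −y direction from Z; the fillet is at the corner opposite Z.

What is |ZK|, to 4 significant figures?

67.31

Z is at the origin; Z and F share the same y with |ZF| = 55.3 and F on the +x side, so F = (55.30, 0.000). Z and V share the same x with |ZV| = 49.6 and V on the −y side, so V = (0.000, -49.60). The virtual corner opposite Z is at (55.30, -49.60). The tangent condition forces DS to be normal to FS and since A1 is tangent to KV there, DK ⟂ KV, with radius 9.8, so the center D sits 9.8 in from both sides at D = (45.50, -39.80). That places the tangent points at S = (55.30, -39.80) on FS and K = (45.50, -49.60) on KV. Then |ZK| = |K − Z| = 67.31.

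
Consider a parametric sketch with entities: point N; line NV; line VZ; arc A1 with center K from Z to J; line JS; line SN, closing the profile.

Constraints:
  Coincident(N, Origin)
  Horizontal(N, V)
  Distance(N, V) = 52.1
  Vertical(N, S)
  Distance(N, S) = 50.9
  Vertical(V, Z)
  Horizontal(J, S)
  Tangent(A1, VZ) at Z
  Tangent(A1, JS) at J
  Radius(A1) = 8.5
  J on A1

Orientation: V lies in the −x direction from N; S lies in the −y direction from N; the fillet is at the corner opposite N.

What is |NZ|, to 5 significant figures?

67.173

The virtual corner opposite N is at (-52.100, -50.900). A1 meets VZ tangentially, so KZ is at right angles to VZ and the tangent condition forces KJ to be normal to JS, with radius 8.5, so the center K sits 8.5 in from both sides at K = (-43.600, -42.400). That places the tangent points at Z = (-52.100, -42.400) on VZ and J = (-43.600, -50.900) on JS. Then |NZ| = |Z − N| = 67.173.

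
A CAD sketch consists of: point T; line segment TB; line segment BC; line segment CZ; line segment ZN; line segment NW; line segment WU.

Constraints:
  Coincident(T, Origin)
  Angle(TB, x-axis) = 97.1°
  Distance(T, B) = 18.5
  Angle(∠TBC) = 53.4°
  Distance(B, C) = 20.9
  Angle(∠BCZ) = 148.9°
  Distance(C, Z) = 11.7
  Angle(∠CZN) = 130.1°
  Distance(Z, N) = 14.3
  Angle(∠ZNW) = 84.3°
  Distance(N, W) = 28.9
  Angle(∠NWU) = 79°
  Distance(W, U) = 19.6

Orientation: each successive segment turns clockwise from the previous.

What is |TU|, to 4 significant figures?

13.10

T is at the origin; TB runs at 97.1° with length 18.5, so B = (-2.287, 18.36). ∠TBC = 53.4° gives BC at -29.50° from the x-axis; with |BC| = 20.9, C = (15.90, 8.066). ∠BCZ = 148.9° gives CZ at -60.60° from the x-axis; with |CZ| = 11.7, Z = (21.65, -2.127). ∠CZN = 130.1° gives ZN at -110.5° from the x-axis; with |ZN| = 14.3, N = (16.64, -15.52). ∠ZNW = 84.3° gives NW at 153.8° from the x-axis; with |NW| = 28.9, W = (-9.291, -2.762). ∠NWU = 79.0° gives WU at 52.80° from the x-axis; with |WU| = 19.6, U = (2.559, 12.85). Then |TU| = |U − T| = 13.10.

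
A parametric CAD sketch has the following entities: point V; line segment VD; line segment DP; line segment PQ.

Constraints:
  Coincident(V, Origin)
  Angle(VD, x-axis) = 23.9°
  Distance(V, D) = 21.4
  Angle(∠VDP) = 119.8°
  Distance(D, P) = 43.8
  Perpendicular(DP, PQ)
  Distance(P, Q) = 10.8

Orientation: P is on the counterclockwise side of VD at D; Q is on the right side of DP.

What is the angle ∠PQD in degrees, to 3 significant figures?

76.1°

∠VDP = 119.8°, so DP runs at 23.9° + (180° − 119.8°) = 84.1° from the x-axis; with |DP| = 43.8, P = D + 43.8·(cos 84.1°, sin 84.1°) = (24.1, 52.2). The perpendicularity gives PQ at right angles to DP; with |PQ| = 10.8 on the right of DP, Q = P + 10.8·(0.995, -0.103) = (34.8, 51.1). Then cos ∠PQD = QP·QD / (|QP||QD|), giving 76.1°.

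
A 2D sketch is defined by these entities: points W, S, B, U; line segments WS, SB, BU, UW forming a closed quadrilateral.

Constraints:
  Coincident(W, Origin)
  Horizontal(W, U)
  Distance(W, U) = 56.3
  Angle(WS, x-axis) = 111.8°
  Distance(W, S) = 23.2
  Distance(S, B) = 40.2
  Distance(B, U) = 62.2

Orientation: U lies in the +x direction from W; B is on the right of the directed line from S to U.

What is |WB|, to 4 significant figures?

18.56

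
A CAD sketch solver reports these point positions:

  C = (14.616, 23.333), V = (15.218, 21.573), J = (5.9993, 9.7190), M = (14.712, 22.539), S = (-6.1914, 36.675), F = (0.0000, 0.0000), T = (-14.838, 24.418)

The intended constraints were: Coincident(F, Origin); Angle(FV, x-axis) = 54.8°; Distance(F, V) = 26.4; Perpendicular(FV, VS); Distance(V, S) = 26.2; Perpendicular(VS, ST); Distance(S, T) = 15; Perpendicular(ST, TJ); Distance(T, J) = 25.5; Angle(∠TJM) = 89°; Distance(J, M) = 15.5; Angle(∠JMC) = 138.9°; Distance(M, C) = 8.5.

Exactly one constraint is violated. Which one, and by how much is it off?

Distance(M, C) = 8.5 — off by 7.70.

F = (0.00, 0.00) ✓; FV at 54.80° ✓; |FV| = 26.40 ✓; ∠(FV, VS) = 90.00° ✓; |VS| = 26.20 ✓; ∠(VS, ST) = 90.00° ✓; |ST| = 15.00 ✓; ∠(ST, TJ) = 90.00° ✓; |TJ| = 25.50 ✓; ∠TJM = 89.00° ✓; |JM| = 15.50 ✓; ∠JMC = 138.9° ✓; |MC| = 0.7998 ✗.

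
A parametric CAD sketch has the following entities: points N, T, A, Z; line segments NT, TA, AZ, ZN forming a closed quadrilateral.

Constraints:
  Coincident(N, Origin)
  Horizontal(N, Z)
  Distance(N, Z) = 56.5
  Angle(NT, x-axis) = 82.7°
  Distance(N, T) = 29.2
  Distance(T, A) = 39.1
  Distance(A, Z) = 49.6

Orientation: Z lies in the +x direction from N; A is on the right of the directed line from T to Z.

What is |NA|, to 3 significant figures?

12.7

Checks: NT at 82.70° ✓; |TA| = 39.10 ✓; |AZ| = 49.60 ✓.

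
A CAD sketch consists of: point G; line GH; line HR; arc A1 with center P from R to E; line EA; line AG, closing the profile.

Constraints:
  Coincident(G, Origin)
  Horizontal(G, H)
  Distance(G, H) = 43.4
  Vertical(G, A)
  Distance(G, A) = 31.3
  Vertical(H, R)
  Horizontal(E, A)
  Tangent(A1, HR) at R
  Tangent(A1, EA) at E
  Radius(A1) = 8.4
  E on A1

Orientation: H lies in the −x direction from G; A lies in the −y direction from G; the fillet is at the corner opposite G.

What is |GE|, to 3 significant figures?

47.0

The virtual corner opposite G is at (-43.4, -31.3). Tangency of A1 to HR means the radius PR is perpendicular to HR and tangency of A1 to EA means the radius PE is perpendicular to EA, with radius 8.4, so the center P sits 8.4 in from both sides at P = (-35.0, -22.9). That places the tangent points at R = (-43.4, -22.9) on HR and E = (-35.0, -31.3) on EA. Then |GE| = |E − G| = 47.0.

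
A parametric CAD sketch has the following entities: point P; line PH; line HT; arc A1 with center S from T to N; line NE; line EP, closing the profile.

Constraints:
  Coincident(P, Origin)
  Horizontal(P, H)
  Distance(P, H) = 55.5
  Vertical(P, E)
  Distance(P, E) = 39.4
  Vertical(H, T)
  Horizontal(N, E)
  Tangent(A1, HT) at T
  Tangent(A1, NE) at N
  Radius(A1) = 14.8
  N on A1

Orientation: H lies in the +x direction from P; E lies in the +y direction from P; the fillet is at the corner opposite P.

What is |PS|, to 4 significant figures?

47.56

P and E share the same x with |PE| = 39.4 and E on the +y side, so E = (0.000, 39.40). The virtual corner opposite P is at (55.50, 39.40). Tangency of A1 to HT means the radius ST is perpendicular to HT and the tangent condition forces SN to be normal to NE, with radius 14.8, so the center S sits 14.8 in from both sides at S = (40.70, 24.60). Then |PS| = |S − P| = 47.56.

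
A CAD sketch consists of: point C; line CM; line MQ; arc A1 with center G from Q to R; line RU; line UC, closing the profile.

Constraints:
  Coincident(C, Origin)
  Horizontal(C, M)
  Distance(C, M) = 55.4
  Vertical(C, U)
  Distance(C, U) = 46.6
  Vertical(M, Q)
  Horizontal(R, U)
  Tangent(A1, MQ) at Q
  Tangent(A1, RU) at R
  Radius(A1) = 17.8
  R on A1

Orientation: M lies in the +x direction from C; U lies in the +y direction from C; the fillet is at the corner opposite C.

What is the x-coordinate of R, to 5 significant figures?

37.600

C is at the origin; C and M share the same y with |CM| = 55.4 and M on the +x side, so M = (55.400, 0.0000). C and U share the same x with |CU| = 46.6 and U on the +y side, so U = (0.0000, 46.600). The virtual corner opposite C is at (55.400, 46.600). The tangent condition forces GQ to be normal to MQ and the tangent condition forces GR to be normal to RU, with radius 17.8, so the center G sits 17.8 in from both sides at G = (37.600, 28.800). That places the tangent points at Q = (55.400, 28.800) on MQ and R = (37.600, 46.600) on RU. So R.x = 37.600.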